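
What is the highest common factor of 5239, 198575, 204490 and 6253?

169

gcd(5239, 198575): 198575 = 37·5239 + 4732; 5239 = 1·4732 + 507; 4732 = 9·507 + 169; 507 = 3·169 + 0 → 169
gcd(169, 204490): 204490 = 1210·169 + 0 → 169
gcd(169, 6253): 6253 = 37·169 + 0 → 169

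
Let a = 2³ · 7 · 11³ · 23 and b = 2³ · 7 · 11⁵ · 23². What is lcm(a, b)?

4770974824

max exponent per prime: 2³ · 7 · 11⁵ · 23² = 4770974824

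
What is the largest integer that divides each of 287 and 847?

7

Euclid: 847 = 2·287 + 273; 287 = 1·273 + 14; 273 = 19·14 + 7; 14 = 2·7 + 0. Last nonzero remainder: 7.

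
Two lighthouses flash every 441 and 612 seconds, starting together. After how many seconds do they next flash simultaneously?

29988

441 = 3² · 7²; 612 = 2² · 3² · 17
max exponents: 2² · 3² · 7² · 17 = 29988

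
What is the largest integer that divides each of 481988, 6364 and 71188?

481988 = 2² · 13² · 23 · 31; 6364 = 2² · 37 · 43; 71188 = 2² · 13 · 37²
gcd takes min exponent of each prime: 2² = 4

4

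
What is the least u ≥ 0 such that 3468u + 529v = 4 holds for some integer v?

gcd(3468, 529) = 1 (Euclid: 3468 = 6·529 + 294; 529 = 1·294 + 235; 294 = 1·235 + 59; 235 = 3·59 + 58; 59 = 1·58 + 1; 58 = 58·1 + 0), and 1 | 4.
Extended Euclid: 3468·(9) + 529·(-59) = 1. Scale by 4: u₀ = 36.
General solution u = u₀ + 529t; reducing mod 529 gives u = 36 (and v = -236).

36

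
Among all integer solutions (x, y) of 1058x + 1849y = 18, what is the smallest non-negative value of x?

Euclid: 1849 = 1·1058 + 791; 1058 = 1·791 + 267; 791 = 2·267 + 257; 267 = 1·257 + 10; 257 = 25·10 + 7; 10 = 1·7 + 3; 7 = 2·3 + 1; 3 = 3·1 + 0 → gcd = 1; 18 = 1·18.
Back-substitution yields 1058·(-554) + 1849·(317) = 1, so one solution is x = -554·18 = -9972, y = 317·18 = 5706.
Solutions in x differ by 1849/1 = 1849; the one in [0, 1849) is -9972 mod 1849 = 1122.

1122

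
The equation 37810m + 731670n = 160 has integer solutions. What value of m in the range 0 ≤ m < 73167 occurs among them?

65233

Euclid: 731670 = 19·37810 + 13280; 37810 = 2·13280 + 11250; 13280 = 1·11250 + 2030; 11250 = 5·2030 + 1100; 2030 = 1·1100 + 930; 1100 = 1·930 + 170; 930 = 5·170 + 80; 170 = 2·80 + 10; 80 = 8·10 + 0 → gcd = 10; 160 = 10·16.
Back-substitution yields 37810·(8650) + 731670·(-447) = 10, so one solution is m = 8650·16 = 138400, n = -447·16 = -7152.
Solutions in m differ by 731670/10 = 73167; the one in [0, 73167) is 138400 mod 73167 = 65233.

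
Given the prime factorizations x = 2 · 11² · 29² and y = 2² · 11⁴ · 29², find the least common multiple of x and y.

49252324

max exponent per prime: 2² · 11⁴ · 29² = 49252324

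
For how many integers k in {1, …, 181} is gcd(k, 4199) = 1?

149

4199 = 13·17·19. Inclusion–exclusion on these primes:
181 − ⌊181/13⌋ − ⌊181/17⌋ − ⌊181/19⌋ + ⌊181/221⌋ + ⌊181/247⌋ + ⌊181/323⌋ − ⌊181/4199⌋ = 149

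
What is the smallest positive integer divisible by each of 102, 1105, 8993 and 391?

lcm(102, 1105) = 102·1105/gcd = 112710/17 = 6630
lcm(6630, 8993) = 6630·8993/gcd = 59623590/17 = 3507270
lcm(3507270, 391) = 3507270·391/gcd = 1371342570/391 = 3507270

3507270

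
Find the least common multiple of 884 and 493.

25636

gcd first: 884 = 1·493 + 391; 493 = 1·391 + 102; 391 = 3·102 + 85; 102 = 1·85 + 17; 85 = 5·17 + 0 → gcd = 17
lcm = 884·493/gcd = 435812/17 = 25636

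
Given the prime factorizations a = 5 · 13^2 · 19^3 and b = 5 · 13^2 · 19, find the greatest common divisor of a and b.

16055

min exponent per shared prime: 5 · 13^2 · 19 = 16055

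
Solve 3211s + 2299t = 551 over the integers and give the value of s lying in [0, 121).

109

Reduce mod 2299: 3211s ≡ 551 (mod 2299). With g = gcd(3211, 2299) = 19 dividing 551, divide through: 169s ≡ 29 (mod 121).
Since gcd(169, 121) = 1, s ≡ 29·(169)⁻¹ ≡ 109 (mod 121). Smallest non-negative: 109.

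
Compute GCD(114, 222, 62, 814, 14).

gcd(114, 222): 222 = 1·114 + 108; 114 = 1·108 + 6; 108 = 18·6 + 0 → 6
gcd(6, 62): 62 = 10·6 + 2; 6 = 3·2 + 0 → 2
gcd(2, 814): 814 = 407·2 + 0 → 2
gcd(2, 14): 14 = 7·2 + 0 → 2

2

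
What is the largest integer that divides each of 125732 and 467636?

68

125732 = 2² · 17 · 43²
467636 = 2² · 13 · 17 · 23²
Common: 2² · 17 = 68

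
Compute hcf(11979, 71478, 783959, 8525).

11979 = 3² · 11³; 71478 = 2 · 3² · 11 · 19²; 783959 = 11³ · 19 · 31; 8525 = 5² · 11 · 31
gcd takes min exponent of each prime: 11 = 11

11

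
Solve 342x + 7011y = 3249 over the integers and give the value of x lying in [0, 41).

30

Euclid: 7011 = 20·342 + 171; 342 = 2·171 + 0 → gcd = 171; 3249 = 171·19.
Back-substitution yields 342·(-20) + 7011·(1) = 171, so one solution is x = -20·19 = -380, y = 1·19 = 19.
Solutions in x differ by 7011/171 = 41; the one in [0, 41) is -380 mod 41 = 30.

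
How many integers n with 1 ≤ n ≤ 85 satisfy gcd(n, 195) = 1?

195 = 3·5·13. Inclusion–exclusion on these primes:
85 − ⌊85/3⌋ − ⌊85/5⌋ − ⌊85/13⌋ + ⌊85/15⌋ + ⌊85/39⌋ + ⌊85/65⌋ − ⌊85/195⌋ = 42

42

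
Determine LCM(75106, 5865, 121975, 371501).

lcm(75106, 5865) = 75106·5865/gcd = 440496690/17 = 25911570
lcm(25911570, 121975) = 25911570·121975/gcd = 3160563750750/85 = 37183102950
lcm(37183102950, 371501) = 37183102950·371501/gcd = 13813559929027950/697 = 19818593872350

19818593872350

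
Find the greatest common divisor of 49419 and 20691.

49419 = 3² · 17² · 19
20691 = 3² · 11² · 19
Common: 3² · 19 = 171

171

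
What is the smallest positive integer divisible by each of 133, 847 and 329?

756371

lcm(133, 847) = 133·847/gcd = 112651/7 = 16093
lcm(16093, 329) = 16093·329/gcd = 5294597/7 = 756371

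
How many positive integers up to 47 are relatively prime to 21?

28

21 = 3·7. Inclusion–exclusion on these primes:
47 − ⌊47/3⌋ − ⌊47/7⌋ + ⌊47/21⌋ = 28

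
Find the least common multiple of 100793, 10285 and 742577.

181931365

100793 = 7² · 11² · 17; 10285 = 5 · 11² · 17; 742577 = 11² · 17 · 19²
lcm takes max exponent of each prime: 5 · 7² · 11² · 17 · 19² = 181931365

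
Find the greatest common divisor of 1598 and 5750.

1598 = 2 · 17 · 47
5750 = 2 · 5³ · 23
Common: 2 = 2

2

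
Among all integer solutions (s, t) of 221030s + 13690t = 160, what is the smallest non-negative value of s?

Reduce mod 13690: 221030s ≡ 160 (mod 13690). With g = gcd(221030, 13690) = 10 dividing 160, divide through: 22103s ≡ 16 (mod 1369).
Since gcd(22103, 1369) = 1, s ≡ 16·(22103)⁻¹ ≡ 461 (mod 1369). Smallest non-negative: 461.

461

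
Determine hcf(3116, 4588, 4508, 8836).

gcd(3116, 4588): 4588 = 1·3116 + 1472; 3116 = 2·1472 + 172; 1472 = 8·172 + 96; 172 = 1·96 + 76; 96 = 1·76 + 20; 76 = 3·20 + 16; 20 = 1·16 + 4; 16 = 4·4 + 0 → 4
gcd(4, 4508): 4508 = 1127·4 + 0 → 4
gcd(4, 8836): 8836 = 2209·4 + 0 → 4

4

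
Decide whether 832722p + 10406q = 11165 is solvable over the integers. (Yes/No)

No

gcd(832722, 10406): 832722 = 80·10406 + 242; 10406 = 43·242 + 0 → 242
242 does not divide 11165, so a solution does not exist.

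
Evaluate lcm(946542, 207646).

946542 = 2 · 3 · 19³ · 23; 207646 = 2 · 47³
max exponents: 2 · 3 · 19³ · 23 · 47³ = 98272830066

98272830066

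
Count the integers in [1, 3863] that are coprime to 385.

385 = 5·7·11. Inclusion–exclusion on these primes:
3863 − ⌊3863/5⌋ − ⌊3863/7⌋ − ⌊3863/11⌋ + ⌊3863/35⌋ + ⌊3863/55⌋ + ⌊3863/77⌋ − ⌊3863/385⌋ = 2409

2409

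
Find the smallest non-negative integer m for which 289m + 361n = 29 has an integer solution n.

145

Euclid: 361 = 1·289 + 72; 289 = 4·72 + 1; 72 = 72·1 + 0 → gcd = 1; 29 = 1·29.
Back-substitution yields 289·(5) + 361·(-4) = 1, so one solution is m = 5·29 = 145, n = -4·29 = -116.
Solutions in m differ by 361/1 = 361; the one in [0, 361) is 145 mod 361 = 145.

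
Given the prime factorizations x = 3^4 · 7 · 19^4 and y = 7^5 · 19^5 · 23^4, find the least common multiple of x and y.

max exponent per prime: 3^4 · 7^5 · 19^5 · 23^4 = 943310281017934053

943310281017934053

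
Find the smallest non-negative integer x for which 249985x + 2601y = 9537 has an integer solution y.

gcd(249985, 2601) = 289 (Euclid: 249985 = 96·2601 + 289; 2601 = 9·289 + 0), and 289 | 9537.
Extended Euclid: 249985·(1) + 2601·(-96) = 289. Scale by 33: x₀ = 33.
General solution x = x₀ + 9t; reducing mod 9 gives x = 6 (and y = -573).

6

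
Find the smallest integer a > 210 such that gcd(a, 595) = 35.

245

595 = 35·17. Any a with gcd(a, 595) = 35 is a multiple of 35, say 35s, with s coprime to 17.
Need s > 210/35, so s ≥ 7. First s ≥ 7 with gcd(s, 17) = 1 is s = 7. Thus a = 35·7 = 245.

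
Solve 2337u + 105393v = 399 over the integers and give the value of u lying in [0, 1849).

1308

Reduce mod 105393: 2337u ≡ 399 (mod 105393). With g = gcd(2337, 105393) = 57 dividing 399, divide through: 41u ≡ 7 (mod 1849).
Since gcd(41, 1849) = 1, u ≡ 7·(41)⁻¹ ≡ 1308 (mod 1849). Smallest non-negative: 1308.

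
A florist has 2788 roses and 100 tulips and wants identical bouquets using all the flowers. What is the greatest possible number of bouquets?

4

Euclid: 2788 = 27·100 + 88; 100 = 1·88 + 12; 88 = 7·12 + 4; 12 = 3·4 + 0. Last nonzero remainder: 4.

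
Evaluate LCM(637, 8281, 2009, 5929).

41082041

637 = 7² · 13; 8281 = 7² · 13²; 2009 = 7² · 41; 5929 = 7² · 11²
lcm takes max exponent of each prime: 7² · 11² · 13² · 41 = 41082041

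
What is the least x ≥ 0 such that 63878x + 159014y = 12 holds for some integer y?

Euclid: 159014 = 2·63878 + 31258; 63878 = 2·31258 + 1362; 31258 = 22·1362 + 1294; 1362 = 1·1294 + 68; 1294 = 19·68 + 2; 68 = 34·2 + 0 → gcd = 2; 12 = 2·6.
Back-substitution yields 63878·(-2335) + 159014·(938) = 2, so one solution is x = -2335·6 = -14010, y = 938·6 = 5628.
Solutions in x differ by 159014/2 = 79507; the one in [0, 79507) is -14010 mod 79507 = 65497.

65497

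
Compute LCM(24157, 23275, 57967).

lcm(24157, 23275) = 24157·23275/gcd = 562254175/49 = 11474575
lcm(11474575, 57967) = 11474575·57967/gcd = 665146689025/49 = 13574422225

13574422225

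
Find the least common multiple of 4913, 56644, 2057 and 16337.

111972556388

lcm(4913, 56644) = 4913·56644/gcd = 278291972/289 = 962948
lcm(962948, 2057) = 962948·2057/gcd = 1980784036/17 = 116516708
lcm(116516708, 16337) = 116516708·16337/gcd = 1903533458596/17 = 111972556388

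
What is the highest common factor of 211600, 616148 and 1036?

gcd(211600, 616148): 616148 = 2·211600 + 192948; 211600 = 1·192948 + 18652; 192948 = 10·18652 + 6428; 18652 = 2·6428 + 5796; 6428 = 1·5796 + 632; 5796 = 9·632 + 108; 632 = 5·108 + 92; 108 = 1·92 + 16; 92 = 5·16 + 12; 16 = 1·12 + 4; 12 = 3·4 + 0 → 4
gcd(4, 1036): 1036 = 259·4 + 0 → 4

4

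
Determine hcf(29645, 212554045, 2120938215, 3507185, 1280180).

605

29645 = 5 · 7² · 11²; 212554045 = 5 · 11³ · 19 · 41²; 2120938215 = 3 · 5 · 11² · 23² · 47²; 3507185 = 5 · 11³ · 17 · 31; 1280180 = 2² · 5 · 11² · 23²
gcd takes min exponent of each prime: 5 · 11² = 605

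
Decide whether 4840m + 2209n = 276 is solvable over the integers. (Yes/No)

gcd(4840, 2209): 4840 = 2·2209 + 422; 2209 = 5·422 + 99; 422 = 4·99 + 26; 99 = 3·26 + 21; 26 = 1·21 + 5; 21 = 4·5 + 1; 5 = 5·1 + 0 → 1
1 divides 276, so a solution exists.

Yes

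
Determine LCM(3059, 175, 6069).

66303825

3059 = 7 · 19 · 23; 175 = 5² · 7; 6069 = 3 · 7 · 17²
lcm takes max exponent of each prime: 3 · 5² · 7 · 17² · 19 · 23 = 66303825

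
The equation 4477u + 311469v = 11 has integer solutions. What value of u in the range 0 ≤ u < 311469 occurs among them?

Euclid: 311469 = 69·4477 + 2556; 4477 = 1·2556 + 1921; 2556 = 1·1921 + 635; 1921 = 3·635 + 16; 635 = 39·16 + 11; 16 = 1·11 + 5; 11 = 2·5 + 1; 5 = 5·1 + 0 → gcd = 1; 11 = 1·11.
Back-substitution yields 4477·(-58370) + 311469·(839) = 1, so one solution is u = -58370·11 = -642070, v = 839·11 = 9229.
Solutions in u differ by 311469/1 = 311469; the one in [0, 311469) is -642070 mod 311469 = 292337.

292337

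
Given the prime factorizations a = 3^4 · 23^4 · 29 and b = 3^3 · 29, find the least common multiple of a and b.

max exponent per prime: 3^4 · 23^4 · 29 = 657346509

657346509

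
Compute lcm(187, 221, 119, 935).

85085

lcm(187, 221) = 187·221/gcd = 41327/17 = 2431
lcm(2431, 119) = 2431·119/gcd = 289289/17 = 17017
lcm(17017, 935) = 17017·935/gcd = 15910895/187 = 85085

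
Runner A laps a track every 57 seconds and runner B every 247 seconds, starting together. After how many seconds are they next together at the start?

741

57 = 3 · 19; 247 = 13 · 19
max exponents: 3 · 13 · 19 = 741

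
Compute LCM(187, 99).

1683

187 = 11 · 17; 99 = 3² · 11
max exponents: 3² · 11 · 17 = 1683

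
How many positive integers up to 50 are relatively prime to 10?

20

Prime factors of 10: 2, 5. Count integers ≤ 50 divisible by none of them.
By inclusion–exclusion: 50 − ⌊50/2⌋ − ⌊50/5⌋ + ⌊50/10⌋ = 20.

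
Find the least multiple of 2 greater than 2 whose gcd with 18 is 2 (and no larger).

4

18 = 2·9. Any k with gcd(k, 18) = 2 is a multiple of 2, say 2s, with s coprime to 9.
Need s > 2/2, so s ≥ 2. First s ≥ 2 with gcd(s, 9) = 1 is s = 2. Thus k = 2·2 = 4.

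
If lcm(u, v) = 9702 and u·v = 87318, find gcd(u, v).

9

gcd·lcm = product, so gcd = 87318/9702 = 9.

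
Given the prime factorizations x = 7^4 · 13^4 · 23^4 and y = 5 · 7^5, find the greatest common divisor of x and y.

min exponent per shared prime: 7^4 = 2401

2401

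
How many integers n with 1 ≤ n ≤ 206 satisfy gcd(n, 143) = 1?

Prime factors of 143: 11, 13. Count integers ≤ 206 divisible by none of them.
By inclusion–exclusion: 206 − ⌊206/11⌋ − ⌊206/13⌋ + ⌊206/143⌋ = 174.

174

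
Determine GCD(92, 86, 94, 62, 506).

2

gcd(92, 86): 92 = 1·86 + 6; 86 = 14·6 + 2; 6 = 3·2 + 0 → 2
gcd(2, 94): 94 = 47·2 + 0 → 2
gcd(2, 62): 62 = 31·2 + 0 → 2
gcd(2, 506): 506 = 253·2 + 0 → 2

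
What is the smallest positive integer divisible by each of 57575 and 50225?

57575 = 5² · 7² · 47; 50225 = 5² · 7² · 41
max exponents: 5² · 7² · 41 · 47 = 2360575

2360575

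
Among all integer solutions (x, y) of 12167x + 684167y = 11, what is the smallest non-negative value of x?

225544

gcd(12167, 684167) = 1 (Euclid: 684167 = 56·12167 + 2815; 12167 = 4·2815 + 907; 2815 = 3·907 + 94; 907 = 9·94 + 61; 94 = 1·61 + 33; 61 = 1·33 + 28; 33 = 1·28 + 5; 28 = 5·5 + 3; 5 = 1·3 + 2; 3 = 1·2 + 1; 2 = 2·1 + 0), and 1 | 11.
Extended Euclid: 12167·(269292) + 684167·(-4789) = 1. Scale by 11: x₀ = 2962212.
General solution x = x₀ + 684167t; reducing mod 684167 gives x = 225544 (and y = -4011).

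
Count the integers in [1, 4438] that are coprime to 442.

442 = 2·13·17. Inclusion–exclusion on these primes:
4438 − ⌊4438/2⌋ − ⌊4438/13⌋ − ⌊4438/17⌋ + ⌊4438/26⌋ + ⌊4438/34⌋ + ⌊4438/221⌋ − ⌊4438/442⌋ = 1927

1927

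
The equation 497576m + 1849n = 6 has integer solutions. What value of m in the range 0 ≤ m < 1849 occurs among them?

1337

Reduce mod 1849: 497576m ≡ 6 (mod 1849). With g = gcd(497576, 1849) = 1 dividing 6, divide through: 497576m ≡ 6 (mod 1849).
Since gcd(497576, 1849) = 1, m ≡ 6·(497576)⁻¹ ≡ 1337 (mod 1849). Smallest non-negative: 1337.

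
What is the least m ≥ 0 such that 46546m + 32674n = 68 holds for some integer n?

391

Reduce mod 32674: 46546m ≡ 68 (mod 32674). With g = gcd(46546, 32674) = 34 dividing 68, divide through: 1369m ≡ 2 (mod 961).
Since gcd(1369, 961) = 1, m ≡ 2·(1369)⁻¹ ≡ 391 (mod 961). Smallest non-negative: 391.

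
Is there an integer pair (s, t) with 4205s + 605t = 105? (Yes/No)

Yes

By Bézout, 4205s + 605t = 105 has integer solutions iff gcd(4205, 605) | 105.
Euclid: 4205 = 6·605 + 575; 605 = 1·575 + 30; 575 = 19·30 + 5; 30 = 6·5 + 0. gcd = 5; 105 mod 5 = 0. Yes.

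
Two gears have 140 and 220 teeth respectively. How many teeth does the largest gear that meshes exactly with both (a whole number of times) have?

20

Euclid: 220 = 1·140 + 80; 140 = 1·80 + 60; 80 = 1·60 + 20; 60 = 3·20 + 0. Last nonzero remainder: 20.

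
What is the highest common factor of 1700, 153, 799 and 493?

gcd(1700, 153): 1700 = 11·153 + 17; 153 = 9·17 + 0 → 17
gcd(17, 799): 799 = 47·17 + 0 → 17
gcd(17, 493): 493 = 29·17 + 0 → 17

17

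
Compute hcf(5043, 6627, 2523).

5043 = 3 · 41²; 6627 = 3 · 47²; 2523 = 3 · 29²
gcd takes min exponent of each prime: 3 = 3

3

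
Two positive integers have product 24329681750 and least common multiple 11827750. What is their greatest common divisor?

From gcd × lcm = pq: gcd = 24329681750 / 11827750 = 2057.

2057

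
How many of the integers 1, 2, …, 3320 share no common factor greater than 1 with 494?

494 = 2·13·19. Inclusion–exclusion on these primes:
3320 − ⌊3320/2⌋ − ⌊3320/13⌋ − ⌊3320/19⌋ + ⌊3320/26⌋ + ⌊3320/38⌋ + ⌊3320/247⌋ − ⌊3320/494⌋ = 1452

1452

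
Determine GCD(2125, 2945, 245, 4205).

gcd(2125, 2945): 2945 = 1·2125 + 820; 2125 = 2·820 + 485; 820 = 1·485 + 335; 485 = 1·335 + 150; 335 = 2·150 + 35; 150 = 4·35 + 10; 35 = 3·10 + 5; 10 = 2·5 + 0 → 5
gcd(5, 245): 245 = 49·5 + 0 → 5
gcd(5, 4205): 4205 = 841·5 + 0 → 5

5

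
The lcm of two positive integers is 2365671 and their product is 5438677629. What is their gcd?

2299

gcd·lcm = product, so gcd = 5438677629/2365671 = 2299.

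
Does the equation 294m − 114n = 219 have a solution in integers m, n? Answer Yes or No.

By Bézout, 294m − 114n = 219 has integer solutions iff gcd(294, 114) | 219.
Euclid: 294 = 2·114 + 66; 114 = 1·66 + 48; 66 = 1·48 + 18; 48 = 2·18 + 12; 18 = 1·12 + 6; 12 = 2·6 + 0. gcd = 6; 219 mod 6 = 3. No.

No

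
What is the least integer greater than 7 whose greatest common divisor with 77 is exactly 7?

77 = 7·11. Any a with gcd(a, 77) = 7 is a multiple of 7, say 7s, with s coprime to 11.
Need s > 7/7, so s ≥ 2. First s ≥ 2 with gcd(s, 11) = 1 is s = 2. Thus a = 7·2 = 14.

14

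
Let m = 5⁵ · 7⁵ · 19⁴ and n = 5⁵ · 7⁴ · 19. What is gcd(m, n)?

142559375

min exponent per shared prime: 5⁵ · 7⁴ · 19 = 142559375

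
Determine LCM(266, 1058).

266 = 2 · 7 · 19; 1058 = 2 · 23²
max exponents: 2 · 7 · 19 · 23² = 140714

140714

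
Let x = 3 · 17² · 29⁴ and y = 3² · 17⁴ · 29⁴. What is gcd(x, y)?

613212627

min exponent per shared prime: 3 · 17² · 29⁴ = 613212627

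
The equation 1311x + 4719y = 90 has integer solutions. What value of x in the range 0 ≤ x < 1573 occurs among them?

540

Reduce mod 4719: 1311x ≡ 90 (mod 4719). With g = gcd(1311, 4719) = 3 dividing 90, divide through: 437x ≡ 30 (mod 1573).
Since gcd(437, 1573) = 1, x ≡ 30·(437)⁻¹ ≡ 540 (mod 1573). Smallest non-negative: 540.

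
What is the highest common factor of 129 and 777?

129 = 3 · 43
777 = 3 · 7 · 37
Common: 3 = 3

3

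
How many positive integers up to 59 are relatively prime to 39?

37

Prime factors of 39: 3, 13. Count integers ≤ 59 divisible by none of them.
By inclusion–exclusion: 59 − ⌊59/3⌋ − ⌊59/13⌋ + ⌊59/39⌋ = 37.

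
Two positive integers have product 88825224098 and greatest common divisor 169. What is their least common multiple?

gcd·lcm = product, so lcm = 88825224098/169 = 525593042.

525593042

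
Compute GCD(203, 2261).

7

203 = 7 · 29
2261 = 7 · 17 · 19
Common: 7 = 7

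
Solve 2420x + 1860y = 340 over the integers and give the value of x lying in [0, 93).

77

Euclid: 2420 = 1·1860 + 560; 1860 = 3·560 + 180; 560 = 3·180 + 20; 180 = 9·20 + 0 → gcd = 20; 340 = 20·17.
Back-substitution yields 2420·(10) + 1860·(-13) = 20, so one solution is x = 10·17 = 170, y = -13·17 = -221.
Solutions in x differ by 1860/20 = 93; the one in [0, 93) is 170 mod 93 = 77.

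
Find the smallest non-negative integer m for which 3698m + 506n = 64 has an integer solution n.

208

Reduce mod 506: 3698m ≡ 64 (mod 506). With g = gcd(3698, 506) = 2 dividing 64, divide through: 1849m ≡ 32 (mod 253).
Since gcd(1849, 253) = 1, m ≡ 32·(1849)⁻¹ ≡ 208 (mod 253). Smallest non-negative: 208.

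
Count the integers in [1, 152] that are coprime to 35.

105

35 = 5·7. Inclusion–exclusion on these primes:
152 − ⌊152/5⌋ − ⌊152/7⌋ + ⌊152/35⌋ = 105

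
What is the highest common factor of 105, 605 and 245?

5

105 = 3 · 5 · 7; 605 = 5 · 11²; 245 = 5 · 7²
gcd takes min exponent of each prime: 5 = 5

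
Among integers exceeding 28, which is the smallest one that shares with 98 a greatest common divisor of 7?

Multiples of 7 above 28: 7·5, 7·6, … . Need the cofactor coprime to 98/7 = 14.
Checking s = 5, 6, … the first with gcd(s, 14) = 1 is s = 5, giving 35.

35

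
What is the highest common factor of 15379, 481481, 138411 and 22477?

1183

gcd(15379, 481481): 481481 = 31·15379 + 4732; 15379 = 3·4732 + 1183; 4732 = 4·1183 + 0 → 1183
gcd(1183, 138411): 138411 = 117·1183 + 0 → 1183
gcd(1183, 22477): 22477 = 19·1183 + 0 → 1183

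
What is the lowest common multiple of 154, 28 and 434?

154 = 2 · 7 · 11; 28 = 2² · 7; 434 = 2 · 7 · 31
lcm takes max exponent of each prime: 2² · 7 · 11 · 31 = 9548

9548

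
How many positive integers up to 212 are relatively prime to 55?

154

Prime factors of 55: 5, 11. Count integers ≤ 212 divisible by none of them.
By inclusion–exclusion: 212 − ⌊212/5⌋ − ⌊212/11⌋ + ⌊212/55⌋ = 154.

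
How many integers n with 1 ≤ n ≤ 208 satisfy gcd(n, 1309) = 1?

153

1309 = 7·11·17. Inclusion–exclusion on these primes:
208 − ⌊208/7⌋ − ⌊208/11⌋ − ⌊208/17⌋ + ⌊208/77⌋ + ⌊208/119⌋ + ⌊208/187⌋ − ⌊208/1309⌋ = 153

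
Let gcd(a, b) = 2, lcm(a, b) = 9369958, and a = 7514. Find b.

Using ab = gcd(a,b)·lcm(a,b) = 2·9369958 = 18739916, we get b = 18739916/7514 = 2494.

2494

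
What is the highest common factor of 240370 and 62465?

240370 = 2 · 5 · 13 · 43²
62465 = 5 · 13 · 31²
Common: 5 · 13 = 65

65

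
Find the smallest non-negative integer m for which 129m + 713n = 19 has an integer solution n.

Reduce mod 713: 129m ≡ 19 (mod 713). With g = gcd(129, 713) = 1 dividing 19, divide through: 129m ≡ 19 (mod 713).
Since gcd(129, 713) = 1, m ≡ 19·(129)⁻¹ ≡ 72 (mod 713). Smallest non-negative: 72.

72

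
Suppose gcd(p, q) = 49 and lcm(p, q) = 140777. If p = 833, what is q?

8281

p·q = gcd·lcm = 49·140777 = 6898073, so q = 6898073/833 = 8281.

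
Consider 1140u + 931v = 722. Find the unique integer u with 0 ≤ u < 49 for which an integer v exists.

Euclid: 1140 = 1·931 + 209; 931 = 4·209 + 95; 209 = 2·95 + 19; 95 = 5·19 + 0 → gcd = 19; 722 = 19·38.
Back-substitution yields 1140·(9) + 931·(-11) = 19, so one solution is u = 9·38 = 342, v = -11·38 = -418.
Solutions in u differ by 931/19 = 49; the one in [0, 49) is 342 mod 49 = 48.

48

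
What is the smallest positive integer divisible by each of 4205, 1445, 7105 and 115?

4205 = 5 · 29²; 1445 = 5 · 17²; 7105 = 5 · 7² · 29; 115 = 5 · 23
lcm takes max exponent of each prime: 5 · 7² · 17² · 23 · 29² = 1369581115

1369581115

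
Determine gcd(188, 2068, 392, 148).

gcd(188, 2068): 2068 = 11·188 + 0 → 188
gcd(188, 392): 392 = 2·188 + 16; 188 = 11·16 + 12; 16 = 1·12 + 4; 12 = 3·4 + 0 → 4
gcd(4, 148): 148 = 37·4 + 0 → 4

4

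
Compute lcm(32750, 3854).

63109250

32750 = 2 · 5³ · 131; 3854 = 2 · 41 · 47
max exponents: 2 · 5³ · 41 · 47 · 131 = 63109250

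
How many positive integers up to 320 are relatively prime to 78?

78 = 2·3·13. Inclusion–exclusion on these primes:
320 − ⌊320/2⌋ − ⌊320/3⌋ − ⌊320/13⌋ + ⌊320/6⌋ + ⌊320/26⌋ + ⌊320/39⌋ − ⌊320/78⌋ = 99

99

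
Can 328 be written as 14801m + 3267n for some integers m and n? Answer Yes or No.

Yes

gcd(14801, 3267): 14801 = 4·3267 + 1733; 3267 = 1·1733 + 1534; 1733 = 1·1534 + 199; 1534 = 7·199 + 141; 199 = 1·141 + 58; 141 = 2·58 + 25; 58 = 2·25 + 8; 25 = 3·8 + 1; 8 = 8·1 + 0 → 1
1 divides 328, so a solution exists.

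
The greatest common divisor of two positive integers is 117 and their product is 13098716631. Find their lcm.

111954843

For any two positive integers, gcd × lcm equals their product. Hence lcm = 13098716631 / 117 = 111954843.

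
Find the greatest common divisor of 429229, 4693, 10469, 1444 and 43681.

361

429229 = 19² · 29 · 41; 4693 = 13 · 19²; 10469 = 19² · 29; 1444 = 2² · 19²; 43681 = 11² · 19²
gcd takes min exponent of each prime: 19² = 361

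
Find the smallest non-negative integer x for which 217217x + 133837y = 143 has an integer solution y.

3244

Reduce mod 133837: 217217x ≡ 143 (mod 133837). With g = gcd(217217, 133837) = 11 dividing 143, divide through: 19747x ≡ 13 (mod 12167).
Since gcd(19747, 12167) = 1, x ≡ 13·(19747)⁻¹ ≡ 3244 (mod 12167). Smallest non-negative: 3244.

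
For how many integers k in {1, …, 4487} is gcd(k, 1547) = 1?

1547 = 7·13·17. Inclusion–exclusion on these primes:
4487 − ⌊4487/7⌋ − ⌊4487/13⌋ − ⌊4487/17⌋ + ⌊4487/91⌋ + ⌊4487/119⌋ + ⌊4487/221⌋ − ⌊4487/1547⌋ = 3342

3342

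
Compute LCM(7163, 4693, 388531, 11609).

7163 = 13 · 19 · 29; 4693 = 13 · 19²; 388531 = 11² · 13² · 19; 11609 = 13 · 19 · 47
lcm takes max exponent of each prime: 11² · 13² · 19² · 29 · 47 = 10061787307

10061787307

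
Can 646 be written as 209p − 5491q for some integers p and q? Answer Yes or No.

gcd(209, 5491): 5491 = 26·209 + 57; 209 = 3·57 + 38; 57 = 1·38 + 19; 38 = 2·19 + 0 → 19
19 divides 646, so a solution exists.

Yes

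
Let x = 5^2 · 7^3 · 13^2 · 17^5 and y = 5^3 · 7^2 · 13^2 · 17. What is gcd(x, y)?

min exponent per shared prime: 5^2 · 7^2 · 13^2 · 17 = 3519425

3519425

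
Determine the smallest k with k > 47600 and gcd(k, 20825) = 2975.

50575

gcd(k, 20825) = 2975 forces 2975 | k; write k = 2975s. Then gcd(2975s, 2975·7) = 2975·gcd(s, 7), so need gcd(s, 7) = 1.
2975s > 47600 gives s ≥ 17. The least s ≥ 17 coprime to 7 is 17, so k = 2975·17 = 50575.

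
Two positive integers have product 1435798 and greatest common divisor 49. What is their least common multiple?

gcd·lcm = product, so lcm = 1435798/49 = 29302.

29302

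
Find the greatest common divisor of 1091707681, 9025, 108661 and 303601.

gcd(1091707681, 9025): 1091707681 = 120964·9025 + 7581; 9025 = 1·7581 + 1444; 7581 = 5·1444 + 361; 1444 = 4·361 + 0 → 361
gcd(361, 108661): 108661 = 301·361 + 0 → 361
gcd(361, 303601): 303601 = 841·361 + 0 → 361

361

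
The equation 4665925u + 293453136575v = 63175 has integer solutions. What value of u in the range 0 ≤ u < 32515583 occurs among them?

2327034

Reduce mod 293453136575: 4665925u ≡ 63175 (mod 293453136575). With g = gcd(4665925, 293453136575) = 9025 dividing 63175, divide through: 517u ≡ 7 (mod 32515583).
Since gcd(517, 32515583) = 1, u ≡ 7·(517)⁻¹ ≡ 2327034 (mod 32515583). Smallest non-negative: 2327034.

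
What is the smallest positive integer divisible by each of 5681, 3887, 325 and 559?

lcm(5681, 3887) = 5681·3887/gcd = 22082047/299 = 73853
lcm(73853, 325) = 73853·325/gcd = 24002225/13 = 1846325
lcm(1846325, 559) = 1846325·559/gcd = 1032095675/13 = 79391975

79391975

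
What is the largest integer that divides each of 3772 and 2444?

3772 = 2² · 23 · 41
2444 = 2² · 13 · 47
Common: 2² = 4

4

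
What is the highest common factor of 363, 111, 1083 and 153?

gcd(363, 111): 363 = 3·111 + 30; 111 = 3·30 + 21; 30 = 1·21 + 9; 21 = 2·9 + 3; 9 = 3·3 + 0 → 3
gcd(3, 1083): 1083 = 361·3 + 0 → 3
gcd(3, 153): 153 = 51·3 + 0 → 3

3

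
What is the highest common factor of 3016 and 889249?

Euclid: 889249 = 294·3016 + 2545; 3016 = 1·2545 + 471; 2545 = 5·471 + 190; 471 = 2·190 + 91; 190 = 2·91 + 8; 91 = 11·8 + 3; 8 = 2·3 + 2; 3 = 1·2 + 1; 2 = 2·1 + 0. Last nonzero remainder: 1.

1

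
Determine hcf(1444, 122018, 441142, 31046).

722

1444 = 2² · 19²; 122018 = 2 · 13² · 19²; 441142 = 2 · 13 · 19² · 47; 31046 = 2 · 19² · 43
gcd takes min exponent of each prime: 2 · 19² = 722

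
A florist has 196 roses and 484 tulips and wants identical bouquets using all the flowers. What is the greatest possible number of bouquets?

196 = 2² · 7²
484 = 2² · 11²
Common: 2² = 4

4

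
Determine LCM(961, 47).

gcd first: 961 = 20·47 + 21; 47 = 2·21 + 5; 21 = 4·5 + 1; 5 = 5·1 + 0 → gcd = 1
lcm = 961·47/gcd = 45167/1 = 45167

45167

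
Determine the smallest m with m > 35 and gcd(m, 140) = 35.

105

gcd(m, 140) = 35 forces 35 | m; write m = 35s. Then gcd(35s, 35·4) = 35·gcd(s, 4), so need gcd(s, 4) = 1.
35s > 35 gives s ≥ 2. The least s ≥ 2 coprime to 4 is 3, so m = 35·3 = 105.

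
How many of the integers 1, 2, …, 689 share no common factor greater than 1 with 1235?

1235 = 5·13·19. Inclusion–exclusion on these primes:
689 − ⌊689/5⌋ − ⌊689/13⌋ − ⌊689/19⌋ + ⌊689/65⌋ + ⌊689/95⌋ + ⌊689/247⌋ − ⌊689/1235⌋ = 482

482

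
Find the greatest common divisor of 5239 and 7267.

169

5239 = 13² · 31
7267 = 13² · 43
Common: 13² = 169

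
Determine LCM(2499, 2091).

102459

2499 = 3 · 7² · 17; 2091 = 3 · 17 · 41
max exponents: 3 · 7² · 17 · 41 = 102459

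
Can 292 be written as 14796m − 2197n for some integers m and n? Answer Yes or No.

By Bézout, 14796m − 2197n = 292 has integer solutions iff gcd(14796, 2197) | 292.
Euclid: 14796 = 6·2197 + 1614; 2197 = 1·1614 + 583; 1614 = 2·583 + 448; 583 = 1·448 + 135; 448 = 3·135 + 43; 135 = 3·43 + 6; 43 = 7·6 + 1; 6 = 6·1 + 0. gcd = 1; 292 mod 1 = 0. Yes.

Yes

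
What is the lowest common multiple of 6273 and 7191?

294831

6273 = 3² · 17 · 41; 7191 = 3² · 17 · 47
max exponents: 3² · 17 · 41 · 47 = 294831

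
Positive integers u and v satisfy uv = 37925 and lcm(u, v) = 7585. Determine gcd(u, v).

5

gcd·lcm = product, so gcd = 37925/7585 = 5.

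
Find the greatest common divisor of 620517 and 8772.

620517 = 3 · 17 · 23³
8772 = 2² · 3 · 17 · 43
Common: 3 · 17 = 51

51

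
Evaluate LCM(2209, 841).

gcd first: 2209 = 2·841 + 527; 841 = 1·527 + 314; 527 = 1·314 + 213; 314 = 1·213 + 101; 213 = 2·101 + 11; 101 = 9·11 + 2; 11 = 5·2 + 1; 2 = 2·1 + 0 → gcd = 1
lcm = 2209·841/gcd = 1857769/1 = 1857769

1857769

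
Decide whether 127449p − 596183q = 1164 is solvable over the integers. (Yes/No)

By Bézout, 127449p − 596183q = 1164 has integer solutions iff gcd(127449, 596183) | 1164.
Euclid: 596183 = 4·127449 + 86387; 127449 = 1·86387 + 41062; 86387 = 2·41062 + 4263; 41062 = 9·4263 + 2695; 4263 = 1·2695 + 1568; 2695 = 1·1568 + 1127; 1568 = 1·1127 + 441; 1127 = 2·441 + 245; 441 = 1·245 + 196; 245 = 1·196 + 49; 196 = 4·49 + 0. gcd = 49; 1164 mod 49 = 37. No.

No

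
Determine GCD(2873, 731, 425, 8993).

17

gcd(2873, 731): 2873 = 3·731 + 680; 731 = 1·680 + 51; 680 = 13·51 + 17; 51 = 3·17 + 0 → 17
gcd(17, 425): 425 = 25·17 + 0 → 17
gcd(17, 8993): 8993 = 529·17 + 0 → 17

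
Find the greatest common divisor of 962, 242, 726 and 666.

962 = 2 · 13 · 37; 242 = 2 · 11²; 726 = 2 · 3 · 11²; 666 = 2 · 3² · 37
gcd takes min exponent of each prime: 2 = 2

2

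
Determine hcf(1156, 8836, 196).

4

gcd(1156, 8836): 8836 = 7·1156 + 744; 1156 = 1·744 + 412; 744 = 1·412 + 332; 412 = 1·332 + 80; 332 = 4·80 + 12; 80 = 6·12 + 8; 12 = 1·8 + 4; 8 = 2·4 + 0 → 4
gcd(4, 196): 196 = 49·4 + 0 → 4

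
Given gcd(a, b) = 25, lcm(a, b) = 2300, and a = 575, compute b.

a·b = gcd·lcm = 25·2300 = 57500, so b = 57500/575 = 100.

100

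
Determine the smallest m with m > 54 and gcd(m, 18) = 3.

57

gcd(m, 18) = 3 forces 3 | m; write m = 3s. Then gcd(3s, 3·6) = 3·gcd(s, 6), so need gcd(s, 6) = 1.
3s > 54 gives s ≥ 19. The least s ≥ 19 coprime to 6 is 19, so m = 3·19 = 57.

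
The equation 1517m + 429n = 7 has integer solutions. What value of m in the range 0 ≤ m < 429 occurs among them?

Reduce mod 429: 1517m ≡ 7 (mod 429). With g = gcd(1517, 429) = 1 dividing 7, divide through: 1517m ≡ 7 (mod 429).
Since gcd(1517, 429) = 1, m ≡ 7·(1517)⁻¹ ≡ 125 (mod 429). Smallest non-negative: 125.

125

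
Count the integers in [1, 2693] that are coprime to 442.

1170

442 = 2·13·17. Inclusion–exclusion on these primes:
2693 − ⌊2693/2⌋ − ⌊2693/13⌋ − ⌊2693/17⌋ + ⌊2693/26⌋ + ⌊2693/34⌋ + ⌊2693/221⌋ − ⌊2693/442⌋ = 1170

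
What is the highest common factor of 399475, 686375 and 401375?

475

gcd(399475, 686375): 686375 = 1·399475 + 286900; 399475 = 1·286900 + 112575; 286900 = 2·112575 + 61750; 112575 = 1·61750 + 50825; 61750 = 1·50825 + 10925; 50825 = 4·10925 + 7125; 10925 = 1·7125 + 3800; 7125 = 1·3800 + 3325; 3800 = 1·3325 + 475; 3325 = 7·475 + 0 → 475
gcd(475, 401375): 401375 = 845·475 + 0 → 475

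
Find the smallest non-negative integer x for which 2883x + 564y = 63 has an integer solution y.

1

Euclid: 2883 = 5·564 + 63; 564 = 8·63 + 60; 63 = 1·60 + 3; 60 = 20·3 + 0 → gcd = 3; 63 = 3·21.
Back-substitution yields 2883·(9) + 564·(-46) = 3, so one solution is x = 9·21 = 189, y = -46·21 = -966.
Solutions in x differ by 564/3 = 188; the one in [0, 188) is 189 mod 188 = 1.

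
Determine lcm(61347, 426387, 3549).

61347 = 3 · 11² · 13²; 426387 = 3 · 13² · 29²; 3549 = 3 · 7 · 13²
lcm takes max exponent of each prime: 3 · 7 · 11² · 13² · 29² = 361149789

361149789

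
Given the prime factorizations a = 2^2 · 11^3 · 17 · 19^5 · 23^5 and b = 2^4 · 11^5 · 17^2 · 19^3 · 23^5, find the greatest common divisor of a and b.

min exponent per shared prime: 2^2 · 11^3 · 17 · 19^3 · 23^5 = 3995645510661596

3995645510661596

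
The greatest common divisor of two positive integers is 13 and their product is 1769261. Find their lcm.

gcd·lcm = product, so lcm = 1769261/13 = 136097.

136097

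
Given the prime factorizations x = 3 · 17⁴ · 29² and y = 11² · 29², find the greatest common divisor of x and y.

min exponent per shared prime: 29² = 841

841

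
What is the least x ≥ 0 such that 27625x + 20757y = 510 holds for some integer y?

804

Reduce mod 20757: 27625x ≡ 510 (mod 20757). With g = gcd(27625, 20757) = 17 dividing 510, divide through: 1625x ≡ 30 (mod 1221).
Since gcd(1625, 1221) = 1, x ≡ 30·(1625)⁻¹ ≡ 804 (mod 1221). Smallest non-negative: 804.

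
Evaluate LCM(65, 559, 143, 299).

707135

lcm(65, 559) = 65·559/gcd = 36335/13 = 2795
lcm(2795, 143) = 2795·143/gcd = 399685/13 = 30745
lcm(30745, 299) = 30745·299/gcd = 9192755/13 = 707135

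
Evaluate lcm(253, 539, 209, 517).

11070521

253 = 11 · 23; 539 = 7² · 11; 209 = 11 · 19; 517 = 11 · 47
lcm takes max exponent of each prime: 7² · 11 · 19 · 23 · 47 = 11070521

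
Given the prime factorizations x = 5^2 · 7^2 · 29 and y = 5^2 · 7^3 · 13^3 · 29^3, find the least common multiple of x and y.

459471077975

max exponent per prime: 5^2 · 7^3 · 13^3 · 29^3 = 459471077975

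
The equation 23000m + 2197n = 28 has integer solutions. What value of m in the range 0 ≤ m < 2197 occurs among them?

1058

Euclid: 23000 = 10·2197 + 1030; 2197 = 2·1030 + 137; 1030 = 7·137 + 71; 137 = 1·71 + 66; 71 = 1·66 + 5; 66 = 13·5 + 1; 5 = 5·1 + 0 → gcd = 1; 28 = 1·28.
Back-substitution yields 23000·(-433) + 2197·(4533) = 1, so one solution is m = -433·28 = -12124, n = 4533·28 = 126924.
Solutions in m differ by 2197/1 = 2197; the one in [0, 2197) is -12124 mod 2197 = 1058.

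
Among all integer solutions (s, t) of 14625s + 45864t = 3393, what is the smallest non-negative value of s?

41

Reduce mod 45864: 14625s ≡ 3393 (mod 45864). With g = gcd(14625, 45864) = 117 dividing 3393, divide through: 125s ≡ 29 (mod 392).
Since gcd(125, 392) = 1, s ≡ 29·(125)⁻¹ ≡ 41 (mod 392). Smallest non-negative: 41.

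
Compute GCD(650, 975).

650 = 2 · 5² · 13
975 = 3 · 5² · 13
Common: 5² · 13 = 325

325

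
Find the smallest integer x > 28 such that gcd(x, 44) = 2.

30

44 = 2·22. Any x with gcd(x, 44) = 2 is a multiple of 2, say 2s, with s coprime to 22.
Need s > 28/2, so s ≥ 15. First s ≥ 15 with gcd(s, 22) = 1 is s = 15. Thus x = 2·15 = 30.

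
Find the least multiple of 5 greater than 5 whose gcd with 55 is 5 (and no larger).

10

55 = 5·11. Any t with gcd(t, 55) = 5 is a multiple of 5, say 5s, with s coprime to 11.
Need s > 5/5, so s ≥ 2. First s ≥ 2 with gcd(s, 11) = 1 is s = 2. Thus t = 5·2 = 10.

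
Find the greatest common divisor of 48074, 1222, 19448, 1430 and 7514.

48074 = 2 · 13 · 43²; 1222 = 2 · 13 · 47; 19448 = 2³ · 11 · 13 · 17; 1430 = 2 · 5 · 11 · 13; 7514 = 2 · 13 · 17²
gcd takes min exponent of each prime: 2 · 13 = 26

26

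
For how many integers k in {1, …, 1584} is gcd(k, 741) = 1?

741 = 3·13·19. Inclusion–exclusion on these primes:
1584 − ⌊1584/3⌋ − ⌊1584/13⌋ − ⌊1584/19⌋ + ⌊1584/39⌋ + ⌊1584/57⌋ + ⌊1584/247⌋ − ⌊1584/741⌋ = 923

923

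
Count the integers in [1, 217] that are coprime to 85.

164

85 = 5·17. Inclusion–exclusion on these primes:
217 − ⌊217/5⌋ − ⌊217/17⌋ + ⌊217/85⌋ = 164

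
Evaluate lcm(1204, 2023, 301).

347956

1204 = 2² · 7 · 43; 2023 = 7 · 17²; 301 = 7 · 43
lcm takes max exponent of each prime: 2² · 7 · 17² · 43 = 347956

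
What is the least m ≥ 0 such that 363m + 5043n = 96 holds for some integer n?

681

Reduce mod 5043: 363m ≡ 96 (mod 5043). With g = gcd(363, 5043) = 3 dividing 96, divide through: 121m ≡ 32 (mod 1681).
Since gcd(121, 1681) = 1, m ≡ 32·(121)⁻¹ ≡ 681 (mod 1681). Smallest non-negative: 681.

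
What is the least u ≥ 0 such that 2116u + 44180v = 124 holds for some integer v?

gcd(2116, 44180) = 4 (Euclid: 44180 = 20·2116 + 1860; 2116 = 1·1860 + 256; 1860 = 7·256 + 68; 256 = 3·68 + 52; 68 = 1·52 + 16; 52 = 3·16 + 4; 16 = 4·4 + 0), and 4 | 124.
Extended Euclid: 2116·(2589) + 44180·(-124) = 4. Scale by 31: u₀ = 80259.
General solution u = u₀ + 11045t; reducing mod 11045 gives u = 2944 (and v = -141).

2944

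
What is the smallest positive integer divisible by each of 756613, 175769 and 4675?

756613 = 11² · 13² · 37; 175769 = 11 · 19 · 29²; 4675 = 5² · 11 · 17
lcm takes max exponent of each prime: 5² · 11² · 13² · 17 · 19 · 29² · 37 = 5138215628975

5138215628975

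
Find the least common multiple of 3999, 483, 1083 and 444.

34399030092

3999 = 3 · 31 · 43; 483 = 3 · 7 · 23; 1083 = 3 · 19²; 444 = 2² · 3 · 37
lcm takes max exponent of each prime: 2² · 3 · 7 · 19² · 23 · 31 · 37 · 43 = 34399030092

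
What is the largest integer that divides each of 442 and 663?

221

Euclid: 663 = 1·442 + 221; 442 = 2·221 + 0. Last nonzero remainder: 221.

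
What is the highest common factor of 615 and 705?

15

615 = 3 · 5 · 41
705 = 3 · 5 · 47
Common: 3 · 5 = 15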